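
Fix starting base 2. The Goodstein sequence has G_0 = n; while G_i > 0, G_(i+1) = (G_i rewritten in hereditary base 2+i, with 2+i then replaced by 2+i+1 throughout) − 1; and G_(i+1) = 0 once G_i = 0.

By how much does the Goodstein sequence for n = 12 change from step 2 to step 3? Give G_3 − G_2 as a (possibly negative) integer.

base 2: 12 = 2^(2 + 1) + 2^2; at 3: 3^(3 + 1) + 3^3 = 108; next = 107
base 3: 107 = 3^(3 + 1) + 2·3^2 + 2·3 + 2; at 4: 4^(4 + 1) + 2·4^2 + 2·4 + 2 = 1066; next = 1065
base 4: 1065 = 4^(4 + 1) + 2·4^2 + 2·4 + 1; at 5: 5^(5 + 1) + 2·5^2 + 2·5 + 1 = 15686; next = 15685

14620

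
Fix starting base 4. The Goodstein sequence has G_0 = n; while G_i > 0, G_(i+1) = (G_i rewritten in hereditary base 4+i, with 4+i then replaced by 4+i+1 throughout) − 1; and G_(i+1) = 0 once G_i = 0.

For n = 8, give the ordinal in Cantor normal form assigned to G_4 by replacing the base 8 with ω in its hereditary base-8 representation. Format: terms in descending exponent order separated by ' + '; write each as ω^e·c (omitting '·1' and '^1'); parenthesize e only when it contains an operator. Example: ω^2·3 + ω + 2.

ω + 1

step 0: 8 = 2·4; sub 5 for 4: 2·5; = 10; G_1 = 10−1 = 9
step 1: 9 = 5 + 4; sub 6 for 5: 6 + 4; = 10; G_2 = 10−1 = 9
step 2: 9 = 6 + 3; sub 7 for 6: 7 + 3; = 10; G_3 = 10−1 = 9
step 3: 9 = 7 + 2; sub 8 for 7: 8 + 2; = 10; G_4 = 10−1 = 9
step 4: 9 = 8 + 1; sub 9 for 8: 9 + 1; = 10; G_5 = 10−1 = 9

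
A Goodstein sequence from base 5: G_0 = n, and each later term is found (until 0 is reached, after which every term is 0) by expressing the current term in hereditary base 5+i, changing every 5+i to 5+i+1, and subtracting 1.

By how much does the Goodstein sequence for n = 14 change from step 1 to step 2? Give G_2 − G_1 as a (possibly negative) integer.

[0] 14 ≡ 2·5 + 4 (base 5). Lift 6: 16. −1: 15.
[1] 15 ≡ 2·6 + 3 (base 6). Lift 7: 17. −1: 16.

1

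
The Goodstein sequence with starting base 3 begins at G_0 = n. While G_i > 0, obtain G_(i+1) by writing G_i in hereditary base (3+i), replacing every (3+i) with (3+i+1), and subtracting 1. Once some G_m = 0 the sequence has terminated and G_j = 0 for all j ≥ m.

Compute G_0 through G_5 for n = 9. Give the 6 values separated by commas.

9, 15, 17, 19, 21, 23

i=0: 9 = 3^2 (b=3); 3→4: 4^2 = 16; 16−1 = 15
i=1: 15 = 3·4 + 3 (b=4); 4→5: 3·5 + 3 = 18; 18−1 = 17
i=2: 17 = 3·5 + 2 (b=5); 5→6: 3·6 + 2 = 20; 20−1 = 19
i=3: 19 = 3·6 + 1 (b=6); 6→7: 3·7 + 1 = 22; 22−1 = 21
i=4: 21 = 3·7 (b=7); 7→8: 3·8 = 24; 24−1 = 23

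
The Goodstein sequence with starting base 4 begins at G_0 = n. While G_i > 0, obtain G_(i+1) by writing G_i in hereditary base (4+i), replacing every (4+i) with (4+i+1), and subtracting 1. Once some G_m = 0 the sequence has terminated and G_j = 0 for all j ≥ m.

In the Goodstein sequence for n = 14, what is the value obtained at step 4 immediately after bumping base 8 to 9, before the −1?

14 —HB4→ 3·4 + 2 —bump→ 3·5 + 2 = 17 —(−1)→ 16
16 —HB5→ 3·5 + 1 —bump→ 3·6 + 1 = 19 —(−1)→ 18
18 —HB6→ 3·6 —bump→ 3·7 = 21 —(−1)→ 20
20 —HB7→ 2·7 + 6 —bump→ 2·8 + 6 = 22 —(−1)→ 21
21 —HB8→ 2·8 + 5 —bump→ 2·9 + 5 = 23 —(−1)→ 22

23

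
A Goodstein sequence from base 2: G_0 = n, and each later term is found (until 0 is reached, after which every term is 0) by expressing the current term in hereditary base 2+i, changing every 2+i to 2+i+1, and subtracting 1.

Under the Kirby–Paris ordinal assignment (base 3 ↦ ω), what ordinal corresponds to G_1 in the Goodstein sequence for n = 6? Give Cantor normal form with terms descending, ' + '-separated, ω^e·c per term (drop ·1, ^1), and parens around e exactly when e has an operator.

ω^ω + 2

[0] 6 ≡ 2^2 + 2 (base 2). Lift 3: 30. −1: 29.
[1] 29 ≡ 3^3 + 2 (base 3). Lift 4: 258. −1: 257.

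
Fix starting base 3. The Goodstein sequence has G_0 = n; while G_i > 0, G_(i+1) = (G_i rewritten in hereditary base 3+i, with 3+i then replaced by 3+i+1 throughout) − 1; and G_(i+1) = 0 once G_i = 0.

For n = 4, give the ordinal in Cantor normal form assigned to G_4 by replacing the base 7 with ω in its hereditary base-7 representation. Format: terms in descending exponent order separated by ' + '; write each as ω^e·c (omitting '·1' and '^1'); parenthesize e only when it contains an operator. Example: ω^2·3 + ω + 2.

step 0: 4 = 3 + 1; sub 4 for 3: 4 + 1; = 5; G_1 = 5−1 = 4
step 1: 4 = 4; sub 5 for 4: 5; = 5; G_2 = 5−1 = 4
step 2: 4 = 4; sub 6 for 5: 4; = 4; G_3 = 4−1 = 3
step 3: 3 = 3; sub 7 for 6: 3; = 3; G_4 = 3−1 = 2
step 4: 2 = 2; sub 8 for 7: 2; = 2; G_5 = 2−1 = 1

2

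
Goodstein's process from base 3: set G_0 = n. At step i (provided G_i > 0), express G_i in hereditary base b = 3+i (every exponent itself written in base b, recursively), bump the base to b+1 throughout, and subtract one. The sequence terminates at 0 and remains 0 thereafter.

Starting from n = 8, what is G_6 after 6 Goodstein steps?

G_0=8  [base 3] 2·3 + 2  →[3↦4]→  2·4 + 2 = 10  −1 ⇒ G_1=9
G_1=9  [base 4] 2·4 + 1  →[4↦5]→  2·5 + 1 = 11  −1 ⇒ G_2=10
G_2=10  [base 5] 2·5  →[5↦6]→  2·6 = 12  −1 ⇒ G_3=11
G_3=11  [base 6] 6 + 5  →[6↦7]→  7 + 5 = 12  −1 ⇒ G_4=11
G_4=11  [base 7] 7 + 4  →[7↦8]→  8 + 4 = 12  −1 ⇒ G_5=11
G_5=11  [base 8] 8 + 3  →[8↦9]→  9 + 3 = 12  −1 ⇒ G_6=11

11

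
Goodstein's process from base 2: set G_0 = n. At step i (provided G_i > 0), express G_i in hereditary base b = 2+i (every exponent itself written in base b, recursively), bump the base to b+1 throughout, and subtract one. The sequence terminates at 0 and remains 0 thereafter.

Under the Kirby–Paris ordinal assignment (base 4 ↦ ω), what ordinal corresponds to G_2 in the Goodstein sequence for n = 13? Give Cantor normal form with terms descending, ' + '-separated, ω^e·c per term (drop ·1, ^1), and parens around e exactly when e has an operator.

i=0: 13 = 2^(2 + 1) + 2^2 + 1 (b=2); 2→3: 3^(3 + 1) + 3^3 + 1 = 109; 109−1 = 108
i=1: 108 = 3^(3 + 1) + 3^3 (b=3); 3→4: 4^(4 + 1) + 4^4 = 1280; 1280−1 = 1279
i=2: 1279 = 4^(4 + 1) + 3·4^3 + 3·4^2 + 3·4 + 3 (b=4); 4→5: 5^(5 + 1) + 3·5^3 + 3·5^2 + 3·5 + 3 = 16093; 16093−1 = 16092

ω^(ω + 1) + ω^3·3 + ω^2·3 + ω·3 + 3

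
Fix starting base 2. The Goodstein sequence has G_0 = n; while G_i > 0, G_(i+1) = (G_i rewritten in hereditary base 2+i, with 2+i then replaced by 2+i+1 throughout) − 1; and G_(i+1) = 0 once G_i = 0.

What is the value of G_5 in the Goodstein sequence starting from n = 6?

98039

G_0=6  [base 2] 2^2 + 2  →[2↦3]→  3^3 + 3 = 30  −1 ⇒ G_1=29
G_1=29  [base 3] 3^3 + 2  →[3↦4]→  4^4 + 2 = 258  −1 ⇒ G_2=257
G_2=257  [base 4] 4^4 + 1  →[4↦5]→  5^5 + 1 = 3126  −1 ⇒ G_3=3125
G_3=3125  [base 5] 5^5  →[5↦6]→  6^6 = 46656  −1 ⇒ G_4=46655
G_4=46655  [base 6] 5·6^5 + 5·6^4 + 5·6^3 + 5·6^2 + 5·6 + 5  →[6↦7]→  5·7^5 + 5·7^4 + 5·7^3 + 5·7^2 + 5·7 + 5 = 98040  −1 ⇒ G_5=98039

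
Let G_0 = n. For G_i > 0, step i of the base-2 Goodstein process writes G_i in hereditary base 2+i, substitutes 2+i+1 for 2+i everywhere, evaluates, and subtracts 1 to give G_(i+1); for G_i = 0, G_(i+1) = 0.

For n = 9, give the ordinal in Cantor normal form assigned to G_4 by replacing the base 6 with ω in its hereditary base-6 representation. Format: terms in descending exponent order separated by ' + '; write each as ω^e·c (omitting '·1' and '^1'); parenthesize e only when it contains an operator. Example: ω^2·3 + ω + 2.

ω^ω·3 + ω^3·3 + ω^2·3 + ω·3 + 1

i=0: 9 = 2^(2 + 1) + 1 (b=2); 2→3: 3^(3 + 1) + 1 = 82; 82−1 = 81
i=1: 81 = 3^(3 + 1) (b=3); 3→4: 4^(4 + 1) = 1024; 1024−1 = 1023
i=2: 1023 = 3·4^4 + 3·4^3 + 3·4^2 + 3·4 + 3 (b=4); 4→5: 3·5^5 + 3·5^3 + 3·5^2 + 3·5 + 3 = 9843; 9843−1 = 9842
i=3: 9842 = 3·5^5 + 3·5^3 + 3·5^2 + 3·5 + 2 (b=5); 5→6: 3·6^6 + 3·6^3 + 3·6^2 + 3·6 + 2 = 140744; 140744−1 = 140743
i=4: 140743 = 3·6^6 + 3·6^3 + 3·6^2 + 3·6 + 1 (b=6); 6→7: 3·7^7 + 3·7^3 + 3·7^2 + 3·7 + 1 = 2471827; 2471827−1 = 2471826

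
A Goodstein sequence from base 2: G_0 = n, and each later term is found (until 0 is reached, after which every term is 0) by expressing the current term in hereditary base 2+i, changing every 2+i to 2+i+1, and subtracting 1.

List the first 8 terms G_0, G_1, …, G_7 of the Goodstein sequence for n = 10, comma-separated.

[0] 10 ≡ 2^(2 + 1) + 2 (base 2). Lift 3: 84. −1: 83.
[1] 83 ≡ 3^(3 + 1) + 2 (base 3). Lift 4: 1026. −1: 1025.
[2] 1025 ≡ 4^(4 + 1) + 1 (base 4). Lift 5: 15626. −1: 15625.
[3] 15625 ≡ 5^(5 + 1) (base 5). Lift 6: 279936. −1: 279935.
[4] 279935 ≡ 5·6^6 + 5·6^5 + 5·6^4 + 5·6^3 + 5·6^2 + 5·6 + 5 (base 6). Lift 7: 4215755. −1: 4215754.
[5] 4215754 ≡ 5·7^7 + 5·7^5 + 5·7^4 + 5·7^3 + 5·7^2 + 5·7 + 4 (base 7). Lift 8: 84073324. −1: 84073323.
[6] 84073323 ≡ 5·8^8 + 5·8^5 + 5·8^4 + 5·8^3 + 5·8^2 + 5·8 + 3 (base 8). Lift 9: 1937434593. −1: 1937434592.

10, 83, 1025, 15625, 279935, 4215754, 84073323, 1937434592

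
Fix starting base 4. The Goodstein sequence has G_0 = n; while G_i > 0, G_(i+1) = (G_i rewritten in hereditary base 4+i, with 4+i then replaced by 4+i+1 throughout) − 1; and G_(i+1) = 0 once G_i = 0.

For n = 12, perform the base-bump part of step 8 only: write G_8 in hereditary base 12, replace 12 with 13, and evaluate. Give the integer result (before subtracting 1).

20

step 0: 12 = 3·4; sub 5 for 4: 3·5; = 15; G_1 = 15−1 = 14
step 1: 14 = 2·5 + 4; sub 6 for 5: 2·6 + 4; = 16; G_2 = 16−1 = 15
step 2: 15 = 2·6 + 3; sub 7 for 6: 2·7 + 3; = 17; G_3 = 17−1 = 16
step 3: 16 = 2·7 + 2; sub 8 for 7: 2·8 + 2; = 18; G_4 = 18−1 = 17
step 4: 17 = 2·8 + 1; sub 9 for 8: 2·9 + 1; = 19; G_5 = 19−1 = 18
step 5: 18 = 2·9; sub 10 for 9: 2·10; = 20; G_6 = 20−1 = 19
step 6: 19 = 10 + 9; sub 11 for 10: 11 + 9; = 20; G_7 = 20−1 = 19
step 7: 19 = 11 + 8; sub 12 for 11: 12 + 8; = 20; G_8 = 20−1 = 19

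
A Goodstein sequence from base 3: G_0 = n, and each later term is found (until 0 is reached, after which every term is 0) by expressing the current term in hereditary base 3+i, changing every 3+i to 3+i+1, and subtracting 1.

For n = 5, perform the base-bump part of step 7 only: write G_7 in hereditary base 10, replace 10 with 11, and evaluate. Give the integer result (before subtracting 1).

1

5 —HB3→ 3 + 2 —bump→ 4 + 2 = 6 —(−1)→ 5
5 —HB4→ 4 + 1 —bump→ 5 + 1 = 6 —(−1)→ 5
5 —HB5→ 5 —bump→ 6 = 6 —(−1)→ 5
5 —HB6→ 5 —bump→ 5 = 5 —(−1)→ 4
4 —HB7→ 4 —bump→ 4 = 4 —(−1)→ 3
3 —HB8→ 3 —bump→ 3 = 3 —(−1)→ 2
2 —HB9→ 2 —bump→ 2 = 2 —(−1)→ 1
1 —HB10→ 1 —bump→ 1 = 1 —(−1)→ 0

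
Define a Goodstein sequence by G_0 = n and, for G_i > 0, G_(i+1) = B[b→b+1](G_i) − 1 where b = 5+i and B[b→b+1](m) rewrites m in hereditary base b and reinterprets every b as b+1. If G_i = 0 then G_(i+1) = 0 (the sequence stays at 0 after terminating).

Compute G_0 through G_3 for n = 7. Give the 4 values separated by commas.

7 —HB5→ 5 + 2 —bump→ 6 + 2 = 8 —(−1)→ 7
7 —HB6→ 6 + 1 —bump→ 7 + 1 = 8 —(−1)→ 7
7 —HB7→ 7 —bump→ 8 = 8 —(−1)→ 7

7, 7, 7, 7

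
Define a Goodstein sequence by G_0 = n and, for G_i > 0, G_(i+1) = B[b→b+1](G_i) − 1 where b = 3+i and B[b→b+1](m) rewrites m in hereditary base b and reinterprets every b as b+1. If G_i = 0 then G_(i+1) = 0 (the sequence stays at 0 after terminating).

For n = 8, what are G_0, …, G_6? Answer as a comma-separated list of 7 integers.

8, 9, 10, 11, 11, 11, 11

[0] 8 ≡ 2·3 + 2 (base 3). Lift 4: 10. −1: 9.
[1] 9 ≡ 2·4 + 1 (base 4). Lift 5: 11. −1: 10.
[2] 10 ≡ 2·5 (base 5). Lift 6: 12. −1: 11.
[3] 11 ≡ 6 + 5 (base 6). Lift 7: 12. −1: 11.
[4] 11 ≡ 7 + 4 (base 7). Lift 8: 12. −1: 11.
[5] 11 ≡ 8 + 3 (base 8). Lift 9: 12. −1: 11.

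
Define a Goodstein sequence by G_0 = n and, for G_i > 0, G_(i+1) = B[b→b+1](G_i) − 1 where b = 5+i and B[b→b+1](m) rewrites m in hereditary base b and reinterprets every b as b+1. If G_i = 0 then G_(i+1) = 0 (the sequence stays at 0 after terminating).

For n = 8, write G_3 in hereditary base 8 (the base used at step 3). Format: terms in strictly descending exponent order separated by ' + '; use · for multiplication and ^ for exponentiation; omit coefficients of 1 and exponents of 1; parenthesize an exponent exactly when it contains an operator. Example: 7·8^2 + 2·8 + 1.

8

G_0 = 8. HB_5(8) = 5 + 3. Bump = 9. G_1 = 8.
G_1 = 8. HB_6(8) = 6 + 2. Bump = 9. G_2 = 8.
G_2 = 8. HB_7(8) = 7 + 1. Bump = 9. G_3 = 8.
G_3 = 8. HB_8(8) = 8. Bump = 9. G_4 = 8.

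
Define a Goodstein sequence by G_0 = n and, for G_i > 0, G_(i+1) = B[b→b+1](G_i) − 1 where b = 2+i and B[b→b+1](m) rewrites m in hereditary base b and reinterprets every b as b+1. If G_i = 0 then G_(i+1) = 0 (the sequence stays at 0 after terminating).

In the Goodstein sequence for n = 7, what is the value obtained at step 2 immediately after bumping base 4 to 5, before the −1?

3128

[0] 7 ≡ 2^2 + 2 + 1 (base 2). Lift 3: 31. −1: 30.
[1] 30 ≡ 3^3 + 3 (base 3). Lift 4: 260. −1: 259.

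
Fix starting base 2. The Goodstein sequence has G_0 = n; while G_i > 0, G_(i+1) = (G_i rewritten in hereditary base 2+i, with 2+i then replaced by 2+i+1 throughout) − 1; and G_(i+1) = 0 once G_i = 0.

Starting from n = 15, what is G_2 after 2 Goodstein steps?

1283

[0] 15 ≡ 2^(2 + 1) + 2^2 + 2 + 1 (base 2). Lift 3: 112. −1: 111.
[1] 111 ≡ 3^(3 + 1) + 3^3 + 3 (base 3). Lift 4: 1284. −1: 1283.
[2] 1283 ≡ 4^(4 + 1) + 4^4 + 3 (base 4). Lift 5: 18753. −1: 18752.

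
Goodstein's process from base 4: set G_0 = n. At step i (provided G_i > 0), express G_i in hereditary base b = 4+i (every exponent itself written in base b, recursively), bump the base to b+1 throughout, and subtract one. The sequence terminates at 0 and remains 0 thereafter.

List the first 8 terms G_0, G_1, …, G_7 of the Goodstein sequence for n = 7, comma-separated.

G_0 = 7. HB_4(7) = 4 + 3. Bump = 8. G_1 = 7.
G_1 = 7. HB_5(7) = 5 + 2. Bump = 8. G_2 = 7.
G_2 = 7. HB_6(7) = 6 + 1. Bump = 8. G_3 = 7.
G_3 = 7. HB_7(7) = 7. Bump = 8. G_4 = 7.
G_4 = 7. HB_8(7) = 7. Bump = 7. G_5 = 6.
G_5 = 6. HB_9(6) = 6. Bump = 6. G_6 = 5.
G_6 = 5. HB_10(5) = 5. Bump = 5. G_7 = 4.

7, 7, 7, 7, 7, 6, 5, 4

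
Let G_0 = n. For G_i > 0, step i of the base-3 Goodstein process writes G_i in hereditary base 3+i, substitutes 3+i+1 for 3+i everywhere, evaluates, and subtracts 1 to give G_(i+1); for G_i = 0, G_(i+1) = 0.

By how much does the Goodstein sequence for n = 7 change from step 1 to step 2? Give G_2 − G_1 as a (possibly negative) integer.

1

i=0: 7 = 2·3 + 1 (b=3); 3→4: 2·4 + 1 = 9; 9−1 = 8
i=1: 8 = 2·4 (b=4); 4→5: 2·5 = 10; 10−1 = 9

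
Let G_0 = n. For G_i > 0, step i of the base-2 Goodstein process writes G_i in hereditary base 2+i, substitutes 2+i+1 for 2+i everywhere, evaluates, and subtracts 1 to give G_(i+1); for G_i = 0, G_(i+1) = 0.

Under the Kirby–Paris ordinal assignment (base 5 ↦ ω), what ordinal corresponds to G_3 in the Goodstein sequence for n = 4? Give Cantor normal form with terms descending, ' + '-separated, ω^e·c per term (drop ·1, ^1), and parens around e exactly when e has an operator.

ω^2·2 + ω·2

G_0=4  [base 2] 2^2  →[2↦3]→  3^3 = 27  −1 ⇒ G_1=26
G_1=26  [base 3] 2·3^2 + 2·3 + 2  →[3↦4]→  2·4^2 + 2·4 + 2 = 42  −1 ⇒ G_2=41
G_2=41  [base 4] 2·4^2 + 2·4 + 1  →[4↦5]→  2·5^2 + 2·5 + 1 = 61  −1 ⇒ G_3=60
G_3=60  [base 5] 2·5^2 + 2·5  →[5↦6]→  2·6^2 + 2·6 = 84  −1 ⇒ G_4=83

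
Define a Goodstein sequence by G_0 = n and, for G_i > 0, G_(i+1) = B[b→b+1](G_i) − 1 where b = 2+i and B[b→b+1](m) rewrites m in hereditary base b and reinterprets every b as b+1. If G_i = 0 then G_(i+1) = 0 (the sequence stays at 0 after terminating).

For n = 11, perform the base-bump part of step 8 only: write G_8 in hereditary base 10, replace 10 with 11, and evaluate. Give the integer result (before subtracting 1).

i=0: 11 = 2^(2 + 1) + 2 + 1 (b=2); 2→3: 3^(3 + 1) + 3 + 1 = 85; 85−1 = 84
i=1: 84 = 3^(3 + 1) + 3 (b=3); 3→4: 4^(4 + 1) + 4 = 1028; 1028−1 = 1027
i=2: 1027 = 4^(4 + 1) + 3 (b=4); 4→5: 5^(5 + 1) + 3 = 15628; 15628−1 = 15627
i=3: 15627 = 5^(5 + 1) + 2 (b=5); 5→6: 6^(6 + 1) + 2 = 279938; 279938−1 = 279937
i=4: 279937 = 6^(6 + 1) + 1 (b=6); 6→7: 7^(7 + 1) + 1 = 5764802; 5764802−1 = 5764801
i=5: 5764801 = 7^(7 + 1) (b=7); 7→8: 8^(8 + 1) = 134217728; 134217728−1 = 134217727
i=6: 134217727 = 7·8^8 + 7·8^7 + 7·8^6 + 7·8^5 + 7·8^4 + 7·8^3 + 7·8^2 + 7·8 + 7 (b=8); 8→9: 7·9^9 + 7·9^7 + 7·9^6 + 7·9^5 + 7·9^4 + 7·9^3 + 7·9^2 + 7·9 + 7 = 2749609303; 2749609303−1 = 2749609302
i=7: 2749609302 = 7·9^9 + 7·9^7 + 7·9^6 + 7·9^5 + 7·9^4 + 7·9^3 + 7·9^2 + 7·9 + 6 (b=9); 9→10: 7·10^10 + 7·10^7 + 7·10^6 + 7·10^5 + 7·10^4 + 7·10^3 + 7·10^2 + 7·10 + 6 = 70077777776; 70077777776−1 = 70077777775
i=8: 70077777775 = 7·10^10 + 7·10^7 + 7·10^6 + 7·10^5 + 7·10^4 + 7·10^3 + 7·10^2 + 7·10 + 5 (b=10); 10→11: 7·11^11 + 7·11^7 + 7·11^6 + 7·11^5 + 7·11^4 + 7·11^3 + 7·11^2 + 7·11 + 5 = 1997331745491; 1997331745491−1 = 1997331745490

1997331745491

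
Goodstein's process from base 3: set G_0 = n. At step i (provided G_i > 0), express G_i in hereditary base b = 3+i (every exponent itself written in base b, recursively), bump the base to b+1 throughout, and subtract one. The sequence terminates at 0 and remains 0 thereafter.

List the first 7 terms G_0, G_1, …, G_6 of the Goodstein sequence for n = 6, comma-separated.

6, 7, 7, 7, 7, 7, 6

base 3: 6 = 2·3; at 4: 2·4 = 8; next = 7
base 4: 7 = 4 + 3; at 5: 5 + 3 = 8; next = 7
base 5: 7 = 5 + 2; at 6: 6 + 2 = 8; next = 7
base 6: 7 = 6 + 1; at 7: 7 + 1 = 8; next = 7
base 7: 7 = 7; at 8: 8 = 8; next = 7
base 8: 7 = 7; at 9: 7 = 7; next = 6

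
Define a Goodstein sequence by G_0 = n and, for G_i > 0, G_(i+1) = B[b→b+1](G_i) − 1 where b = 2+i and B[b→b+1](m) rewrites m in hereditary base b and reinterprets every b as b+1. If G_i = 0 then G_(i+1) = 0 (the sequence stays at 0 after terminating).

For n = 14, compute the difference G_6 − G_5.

128542131

i=0: 14 = 2^(2 + 1) + 2^2 + 2 (b=2); 2→3: 3^(3 + 1) + 3^3 + 3 = 111; 111−1 = 110
i=1: 110 = 3^(3 + 1) + 3^3 + 2 (b=3); 3→4: 4^(4 + 1) + 4^4 + 2 = 1282; 1282−1 = 1281
i=2: 1281 = 4^(4 + 1) + 4^4 + 1 (b=4); 4→5: 5^(5 + 1) + 5^5 + 1 = 18751; 18751−1 = 18750
i=3: 18750 = 5^(5 + 1) + 5^5 (b=5); 5→6: 6^(6 + 1) + 6^6 = 326592; 326592−1 = 326591
i=4: 326591 = 6^(6 + 1) + 5·6^5 + 5·6^4 + 5·6^3 + 5·6^2 + 5·6 + 5 (b=6); 6→7: 7^(7 + 1) + 5·7^5 + 5·7^4 + 5·7^3 + 5·7^2 + 5·7 + 5 = 5862841; 5862841−1 = 5862840
i=5: 5862840 = 7^(7 + 1) + 5·7^5 + 5·7^4 + 5·7^3 + 5·7^2 + 5·7 + 4 (b=7); 7→8: 8^(8 + 1) + 5·8^5 + 5·8^4 + 5·8^3 + 5·8^2 + 5·8 + 4 = 134404972; 134404972−1 = 134404971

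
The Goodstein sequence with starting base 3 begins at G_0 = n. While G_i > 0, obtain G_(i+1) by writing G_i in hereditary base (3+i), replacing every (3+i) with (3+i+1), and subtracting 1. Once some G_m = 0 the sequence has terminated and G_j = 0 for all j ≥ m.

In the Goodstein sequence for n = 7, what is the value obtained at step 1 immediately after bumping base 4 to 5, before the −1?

10

(0) 7|_3 = 2·3 + 1 ↦ 2·4 + 1|_4 = 9 ⇒ 8
(1) 8|_4 = 2·4 ↦ 2·5|_5 = 10 ⇒ 9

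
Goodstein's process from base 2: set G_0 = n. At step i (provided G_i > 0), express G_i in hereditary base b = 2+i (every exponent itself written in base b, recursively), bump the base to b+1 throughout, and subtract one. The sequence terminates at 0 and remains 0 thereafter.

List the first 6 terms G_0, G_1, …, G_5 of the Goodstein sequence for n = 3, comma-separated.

3, 3, 3, 2, 1, 0

G_0=3  [base 2] 2 + 1  →[2↦3]→  3 + 1 = 4  −1 ⇒ G_1=3
G_1=3  [base 3] 3  →[3↦4]→  4 = 4  −1 ⇒ G_2=3
G_2=3  [base 4] 3  →[4↦5]→  3 = 3  −1 ⇒ G_3=2
G_3=2  [base 5] 2  →[5↦6]→  2 = 2  −1 ⇒ G_4=1
G_4=1  [base 6] 1  →[6↦7]→  1 = 1  −1 ⇒ G_5=0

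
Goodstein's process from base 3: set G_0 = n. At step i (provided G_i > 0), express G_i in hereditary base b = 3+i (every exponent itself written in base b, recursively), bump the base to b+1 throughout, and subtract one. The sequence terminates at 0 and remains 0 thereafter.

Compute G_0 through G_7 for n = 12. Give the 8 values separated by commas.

G_0=12  [base 3] 3^2 + 3  →[3↦4]→  4^2 + 4 = 20  −1 ⇒ G_1=19
G_1=19  [base 4] 4^2 + 3  →[4↦5]→  5^2 + 3 = 28  −1 ⇒ G_2=27
G_2=27  [base 5] 5^2 + 2  →[5↦6]→  6^2 + 2 = 38  −1 ⇒ G_3=37
G_3=37  [base 6] 6^2 + 1  →[6↦7]→  7^2 + 1 = 50  −1 ⇒ G_4=49
G_4=49  [base 7] 7^2  →[7↦8]→  8^2 = 64  −1 ⇒ G_5=63
G_5=63  [base 8] 7·8 + 7  →[8↦9]→  7·9 + 7 = 70  −1 ⇒ G_6=69
G_6=69  [base 9] 7·9 + 6  →[9↦10]→  7·10 + 6 = 76  −1 ⇒ G_7=75

12, 19, 27, 37, 49, 63, 69, 75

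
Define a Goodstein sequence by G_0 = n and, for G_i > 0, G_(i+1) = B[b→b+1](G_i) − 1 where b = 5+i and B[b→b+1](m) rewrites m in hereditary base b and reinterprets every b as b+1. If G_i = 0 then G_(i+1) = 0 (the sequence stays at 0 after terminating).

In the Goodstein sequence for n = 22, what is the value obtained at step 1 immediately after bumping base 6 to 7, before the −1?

29

step 0: 22 = 4·5 + 2; sub 6 for 5: 4·6 + 2; = 26; G_1 = 26−1 = 25
step 1: 25 = 4·6 + 1; sub 7 for 6: 4·7 + 1; = 29; G_2 = 29−1 = 28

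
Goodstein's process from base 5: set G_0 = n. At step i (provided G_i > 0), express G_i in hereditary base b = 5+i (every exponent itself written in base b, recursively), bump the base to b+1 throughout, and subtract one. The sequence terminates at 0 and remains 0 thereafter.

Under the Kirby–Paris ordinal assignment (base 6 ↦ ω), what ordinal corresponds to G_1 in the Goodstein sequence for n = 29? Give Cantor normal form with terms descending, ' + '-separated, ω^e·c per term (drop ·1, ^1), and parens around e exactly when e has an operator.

ω^2 + 3

[0] 29 ≡ 5^2 + 4 (base 5). Lift 6: 40. −1: 39.
[1] 39 ≡ 6^2 + 3 (base 6). Lift 7: 52. −1: 51.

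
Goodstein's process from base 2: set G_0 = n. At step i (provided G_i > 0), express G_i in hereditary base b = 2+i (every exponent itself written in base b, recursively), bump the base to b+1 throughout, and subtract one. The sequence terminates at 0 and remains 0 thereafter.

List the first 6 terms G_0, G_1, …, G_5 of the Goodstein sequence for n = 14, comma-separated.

[0] 14 ≡ 2^(2 + 1) + 2^2 + 2 (base 2). Lift 3: 111. −1: 110.
[1] 110 ≡ 3^(3 + 1) + 3^3 + 2 (base 3). Lift 4: 1282. −1: 1281.
[2] 1281 ≡ 4^(4 + 1) + 4^4 + 1 (base 4). Lift 5: 18751. −1: 18750.
[3] 18750 ≡ 5^(5 + 1) + 5^5 (base 5). Lift 6: 326592. −1: 326591.
[4] 326591 ≡ 6^(6 + 1) + 5·6^5 + 5·6^4 + 5·6^3 + 5·6^2 + 5·6 + 5 (base 6). Lift 7: 5862841. −1: 5862840.

14, 110, 1281, 18750, 326591, 5862840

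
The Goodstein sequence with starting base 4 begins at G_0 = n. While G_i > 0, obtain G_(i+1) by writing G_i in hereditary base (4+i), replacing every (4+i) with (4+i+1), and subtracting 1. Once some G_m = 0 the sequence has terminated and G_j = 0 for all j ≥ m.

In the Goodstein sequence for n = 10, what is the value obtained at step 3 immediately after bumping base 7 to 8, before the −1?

14

10 —HB4→ 2·4 + 2 —bump→ 2·5 + 2 = 12 —(−1)→ 11
11 —HB5→ 2·5 + 1 —bump→ 2·6 + 1 = 13 —(−1)→ 12
12 —HB6→ 2·6 —bump→ 2·7 = 14 —(−1)→ 13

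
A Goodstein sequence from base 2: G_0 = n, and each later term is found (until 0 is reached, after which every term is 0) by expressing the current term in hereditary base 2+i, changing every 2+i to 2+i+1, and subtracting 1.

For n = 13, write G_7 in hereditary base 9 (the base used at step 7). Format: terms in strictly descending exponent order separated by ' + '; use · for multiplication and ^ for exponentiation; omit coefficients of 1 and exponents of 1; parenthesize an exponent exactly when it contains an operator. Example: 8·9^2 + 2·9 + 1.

9^(9 + 1) + 3·9^3 + 3·9^2 + 2·9 + 6

i=0: 13 = 2^(2 + 1) + 2^2 + 1 (b=2); 2→3: 3^(3 + 1) + 3^3 + 1 = 109; 109−1 = 108
i=1: 108 = 3^(3 + 1) + 3^3 (b=3); 3→4: 4^(4 + 1) + 4^4 = 1280; 1280−1 = 1279
i=2: 1279 = 4^(4 + 1) + 3·4^3 + 3·4^2 + 3·4 + 3 (b=4); 4→5: 5^(5 + 1) + 3·5^3 + 3·5^2 + 3·5 + 3 = 16093; 16093−1 = 16092
i=3: 16092 = 5^(5 + 1) + 3·5^3 + 3·5^2 + 3·5 + 2 (b=5); 5→6: 6^(6 + 1) + 3·6^3 + 3·6^2 + 3·6 + 2 = 280712; 280712−1 = 280711
i=4: 280711 = 6^(6 + 1) + 3·6^3 + 3·6^2 + 3·6 + 1 (b=6); 6→7: 7^(7 + 1) + 3·7^3 + 3·7^2 + 3·7 + 1 = 5765999; 5765999−1 = 5765998
i=5: 5765998 = 7^(7 + 1) + 3·7^3 + 3·7^2 + 3·7 (b=7); 7→8: 8^(8 + 1) + 3·8^3 + 3·8^2 + 3·8 = 134219480; 134219480−1 = 134219479
i=6: 134219479 = 8^(8 + 1) + 3·8^3 + 3·8^2 + 2·8 + 7 (b=8); 8→9: 9^(9 + 1) + 3·9^3 + 3·9^2 + 2·9 + 7 = 3486786856; 3486786856−1 = 3486786855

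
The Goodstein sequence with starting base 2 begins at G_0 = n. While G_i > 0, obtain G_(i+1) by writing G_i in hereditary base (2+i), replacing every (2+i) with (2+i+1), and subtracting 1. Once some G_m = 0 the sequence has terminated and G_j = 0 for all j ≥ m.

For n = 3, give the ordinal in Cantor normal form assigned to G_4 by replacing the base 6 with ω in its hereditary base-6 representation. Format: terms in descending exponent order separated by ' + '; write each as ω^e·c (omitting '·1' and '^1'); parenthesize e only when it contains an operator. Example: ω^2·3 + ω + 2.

1

i=0: 3 = 2 + 1 (b=2); 2→3: 3 + 1 = 4; 4−1 = 3
i=1: 3 = 3 (b=3); 3→4: 4 = 4; 4−1 = 3
i=2: 3 = 3 (b=4); 4→5: 3 = 3; 3−1 = 2
i=3: 2 = 2 (b=5); 5→6: 2 = 2; 2−1 = 1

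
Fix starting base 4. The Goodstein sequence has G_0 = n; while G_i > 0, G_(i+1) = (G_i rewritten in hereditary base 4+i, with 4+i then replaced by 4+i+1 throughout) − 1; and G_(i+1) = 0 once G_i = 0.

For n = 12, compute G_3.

i=0: 12 = 3·4 (b=4); 4→5: 3·5 = 15; 15−1 = 14
i=1: 14 = 2·5 + 4 (b=5); 5→6: 2·6 + 4 = 16; 16−1 = 15
i=2: 15 = 2·6 + 3 (b=6); 6→7: 2·7 + 3 = 17; 17−1 = 16
i=3: 16 = 2·7 + 2 (b=7); 7→8: 2·8 + 2 = 18; 18−1 = 17

16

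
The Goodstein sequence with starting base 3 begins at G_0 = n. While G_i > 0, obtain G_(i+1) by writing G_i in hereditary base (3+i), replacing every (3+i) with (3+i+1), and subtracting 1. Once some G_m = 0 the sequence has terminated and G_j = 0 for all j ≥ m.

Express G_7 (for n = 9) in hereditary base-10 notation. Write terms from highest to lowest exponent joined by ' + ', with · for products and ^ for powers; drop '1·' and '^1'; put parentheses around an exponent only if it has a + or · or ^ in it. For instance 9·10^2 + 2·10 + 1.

2·10 + 5

[0] 9 ≡ 3^2 (base 3). Lift 4: 16. −1: 15.
[1] 15 ≡ 3·4 + 3 (base 4). Lift 5: 18. −1: 17.
[2] 17 ≡ 3·5 + 2 (base 5). Lift 6: 20. −1: 19.
[3] 19 ≡ 3·6 + 1 (base 6). Lift 7: 22. −1: 21.
[4] 21 ≡ 3·7 (base 7). Lift 8: 24. −1: 23.
[5] 23 ≡ 2·8 + 7 (base 8). Lift 9: 25. −1: 24.
[6] 24 ≡ 2·9 + 6 (base 9). Lift 10: 26. −1: 25.
[7] 25 ≡ 2·10 + 5 (base 10). Lift 11: 27. −1: 26.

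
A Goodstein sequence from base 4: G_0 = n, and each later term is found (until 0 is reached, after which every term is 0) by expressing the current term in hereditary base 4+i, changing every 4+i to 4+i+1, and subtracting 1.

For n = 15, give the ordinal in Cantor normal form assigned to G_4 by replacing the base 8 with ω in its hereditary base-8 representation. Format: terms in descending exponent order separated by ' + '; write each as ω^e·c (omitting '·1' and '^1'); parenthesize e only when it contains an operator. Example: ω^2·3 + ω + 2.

ω·2 + 7

base 4: 15 = 3·4 + 3; at 5: 3·5 + 3 = 18; next = 17
base 5: 17 = 3·5 + 2; at 6: 3·6 + 2 = 20; next = 19
base 6: 19 = 3·6 + 1; at 7: 3·7 + 1 = 22; next = 21
base 7: 21 = 3·7; at 8: 3·8 = 24; next = 23
base 8: 23 = 2·8 + 7; at 9: 2·9 + 7 = 25; next = 24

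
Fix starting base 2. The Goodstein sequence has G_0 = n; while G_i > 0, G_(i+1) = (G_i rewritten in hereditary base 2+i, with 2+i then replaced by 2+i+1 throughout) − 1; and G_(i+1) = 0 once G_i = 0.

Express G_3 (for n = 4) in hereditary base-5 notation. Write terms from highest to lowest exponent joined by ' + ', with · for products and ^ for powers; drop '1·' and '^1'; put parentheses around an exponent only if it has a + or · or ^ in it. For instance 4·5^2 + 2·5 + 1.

G_0=4  [base 2] 2^2  →[2↦3]→  3^3 = 27  −1 ⇒ G_1=26
G_1=26  [base 3] 2·3^2 + 2·3 + 2  →[3↦4]→  2·4^2 + 2·4 + 2 = 42  −1 ⇒ G_2=41
G_2=41  [base 4] 2·4^2 + 2·4 + 1  →[4↦5]→  2·5^2 + 2·5 + 1 = 61  −1 ⇒ G_3=60

2·5^2 + 2·5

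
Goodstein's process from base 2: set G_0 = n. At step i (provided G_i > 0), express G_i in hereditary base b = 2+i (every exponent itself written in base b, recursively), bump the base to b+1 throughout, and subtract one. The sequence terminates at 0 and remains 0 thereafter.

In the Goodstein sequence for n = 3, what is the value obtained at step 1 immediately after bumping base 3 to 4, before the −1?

3 —HB2→ 2 + 1 —bump→ 3 + 1 = 4 —(−1)→ 3
3 —HB3→ 3 —bump→ 4 = 4 —(−1)→ 3

4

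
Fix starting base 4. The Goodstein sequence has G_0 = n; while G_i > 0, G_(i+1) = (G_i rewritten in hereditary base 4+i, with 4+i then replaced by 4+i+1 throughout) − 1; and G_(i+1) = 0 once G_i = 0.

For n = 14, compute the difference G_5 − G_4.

(0) 14|_4 = 3·4 + 2 ↦ 3·5 + 2|_5 = 17 ⇒ 16
(1) 16|_5 = 3·5 + 1 ↦ 3·6 + 1|_6 = 19 ⇒ 18
(2) 18|_6 = 3·6 ↦ 3·7|_7 = 21 ⇒ 20
(3) 20|_7 = 2·7 + 6 ↦ 2·8 + 6|_8 = 22 ⇒ 21
(4) 21|_8 = 2·8 + 5 ↦ 2·9 + 5|_9 = 23 ⇒ 22

1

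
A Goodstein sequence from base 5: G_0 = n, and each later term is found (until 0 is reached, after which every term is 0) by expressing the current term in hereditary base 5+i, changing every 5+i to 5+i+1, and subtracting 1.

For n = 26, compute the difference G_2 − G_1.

(0) 26|_5 = 5^2 + 1 ↦ 6^2 + 1|_6 = 37 ⇒ 36
(1) 36|_6 = 6^2 ↦ 7^2|_7 = 49 ⇒ 48

12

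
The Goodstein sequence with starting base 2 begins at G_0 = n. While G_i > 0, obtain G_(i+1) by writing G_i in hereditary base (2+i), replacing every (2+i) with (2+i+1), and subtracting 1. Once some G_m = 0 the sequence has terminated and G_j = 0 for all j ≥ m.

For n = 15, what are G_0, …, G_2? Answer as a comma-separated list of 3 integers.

G_0 = 15. HB_2(15) = 2^(2 + 1) + 2^2 + 2 + 1. Bump = 112. G_1 = 111.
G_1 = 111. HB_3(111) = 3^(3 + 1) + 3^3 + 3. Bump = 1284. G_2 = 1283.

15, 111, 1283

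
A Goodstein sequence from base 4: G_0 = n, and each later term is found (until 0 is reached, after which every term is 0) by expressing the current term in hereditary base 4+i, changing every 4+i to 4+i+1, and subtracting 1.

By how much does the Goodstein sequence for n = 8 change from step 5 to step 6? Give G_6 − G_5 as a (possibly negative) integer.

0

i=0: 8 = 2·4 (b=4); 4→5: 2·5 = 10; 10−1 = 9
i=1: 9 = 5 + 4 (b=5); 5→6: 6 + 4 = 10; 10−1 = 9
i=2: 9 = 6 + 3 (b=6); 6→7: 7 + 3 = 10; 10−1 = 9
i=3: 9 = 7 + 2 (b=7); 7→8: 8 + 2 = 10; 10−1 = 9
i=4: 9 = 8 + 1 (b=8); 8→9: 9 + 1 = 10; 10−1 = 9
i=5: 9 = 9 (b=9); 9→10: 10 = 10; 10−1 = 9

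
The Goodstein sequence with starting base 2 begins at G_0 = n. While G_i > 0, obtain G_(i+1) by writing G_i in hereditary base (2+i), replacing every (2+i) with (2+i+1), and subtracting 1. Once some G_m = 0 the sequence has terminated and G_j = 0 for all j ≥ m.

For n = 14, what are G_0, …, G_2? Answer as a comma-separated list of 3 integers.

G_0=14  [base 2] 2^(2 + 1) + 2^2 + 2  →[2↦3]→  3^(3 + 1) + 3^3 + 3 = 111  −1 ⇒ G_1=110
G_1=110  [base 3] 3^(3 + 1) + 3^3 + 2  →[3↦4]→  4^(4 + 1) + 4^4 + 2 = 1282  −1 ⇒ G_2=1281

14, 110, 1281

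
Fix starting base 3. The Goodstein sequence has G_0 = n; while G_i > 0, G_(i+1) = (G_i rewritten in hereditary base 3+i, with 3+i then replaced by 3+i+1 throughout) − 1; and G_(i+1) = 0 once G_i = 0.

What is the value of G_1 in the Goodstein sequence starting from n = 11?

11 —HB3→ 3^2 + 2 —bump→ 4^2 + 2 = 18 —(−1)→ 17
17 —HB4→ 4^2 + 1 —bump→ 5^2 + 1 = 26 —(−1)→ 25

17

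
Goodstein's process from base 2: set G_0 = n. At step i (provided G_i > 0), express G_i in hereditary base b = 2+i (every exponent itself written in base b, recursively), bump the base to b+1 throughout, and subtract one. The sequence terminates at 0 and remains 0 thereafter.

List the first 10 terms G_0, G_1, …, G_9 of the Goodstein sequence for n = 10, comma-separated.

10 —HB2→ 2^(2 + 1) + 2 —bump→ 3^(3 + 1) + 3 = 84 —(−1)→ 83
83 —HB3→ 3^(3 + 1) + 2 —bump→ 4^(4 + 1) + 2 = 1026 —(−1)→ 1025
1025 —HB4→ 4^(4 + 1) + 1 —bump→ 5^(5 + 1) + 1 = 15626 —(−1)→ 15625
15625 —HB5→ 5^(5 + 1) —bump→ 6^(6 + 1) = 279936 —(−1)→ 279935
279935 —HB6→ 5·6^6 + 5·6^5 + 5·6^4 + 5·6^3 + 5·6^2 + 5·6 + 5 —bump→ 5·7^7 + 5·7^5 + 5·7^4 + 5·7^3 + 5·7^2 + 5·7 + 5 = 4215755 —(−1)→ 4215754
4215754 —HB7→ 5·7^7 + 5·7^5 + 5·7^4 + 5·7^3 + 5·7^2 + 5·7 + 4 —bump→ 5·8^8 + 5·8^5 + 5·8^4 + 5·8^3 + 5·8^2 + 5·8 + 4 = 84073324 —(−1)→ 84073323
84073323 —HB8→ 5·8^8 + 5·8^5 + 5·8^4 + 5·8^3 + 5·8^2 + 5·8 + 3 —bump→ 5·9^9 + 5·9^5 + 5·9^4 + 5·9^3 + 5·9^2 + 5·9 + 3 = 1937434593 —(−1)→ 1937434592
1937434592 —HB9→ 5·9^9 + 5·9^5 + 5·9^4 + 5·9^3 + 5·9^2 + 5·9 + 2 —bump→ 5·10^10 + 5·10^5 + 5·10^4 + 5·10^3 + 5·10^2 + 5·10 + 2 = 50000555552 —(−1)→ 50000555551
50000555551 —HB10→ 5·10^10 + 5·10^5 + 5·10^4 + 5·10^3 + 5·10^2 + 5·10 + 1 —bump→ 5·11^11 + 5·11^5 + 5·11^4 + 5·11^3 + 5·11^2 + 5·11 + 1 = 1426559238831 —(−1)→ 1426559238830

10, 83, 1025, 15625, 279935, 4215754, 84073323, 1937434592, 50000555551, 1426559238830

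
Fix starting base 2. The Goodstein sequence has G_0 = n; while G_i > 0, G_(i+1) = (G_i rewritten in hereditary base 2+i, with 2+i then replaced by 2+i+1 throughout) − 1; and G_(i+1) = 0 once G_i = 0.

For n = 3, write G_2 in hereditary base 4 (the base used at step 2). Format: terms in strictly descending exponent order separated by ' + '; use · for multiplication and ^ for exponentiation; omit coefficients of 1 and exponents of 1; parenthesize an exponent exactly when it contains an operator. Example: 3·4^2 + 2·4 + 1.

3

G_0=3  [base 2] 2 + 1  →[2↦3]→  3 + 1 = 4  −1 ⇒ G_1=3
G_1=3  [base 3] 3  →[3↦4]→  4 = 4  −1 ⇒ G_2=3
G_2=3  [base 4] 3  →[4↦5]→  3 = 3  −1 ⇒ G_3=2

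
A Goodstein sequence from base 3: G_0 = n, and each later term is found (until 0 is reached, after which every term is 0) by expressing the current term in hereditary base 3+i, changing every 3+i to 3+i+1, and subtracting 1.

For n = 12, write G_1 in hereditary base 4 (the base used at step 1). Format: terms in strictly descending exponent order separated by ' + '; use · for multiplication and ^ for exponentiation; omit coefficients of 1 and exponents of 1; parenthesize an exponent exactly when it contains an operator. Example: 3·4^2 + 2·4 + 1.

4^2 + 3

step 0: 12 = 3^2 + 3; sub 4 for 3: 4^2 + 4; = 20; G_1 = 20−1 = 19
step 1: 19 = 4^2 + 3; sub 5 for 4: 5^2 + 3; = 28; G_2 = 28−1 = 27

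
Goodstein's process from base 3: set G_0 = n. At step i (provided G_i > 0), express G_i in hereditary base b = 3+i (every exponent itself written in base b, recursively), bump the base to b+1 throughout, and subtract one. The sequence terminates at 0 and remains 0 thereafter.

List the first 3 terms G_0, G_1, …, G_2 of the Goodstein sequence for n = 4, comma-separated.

4, 4, 4

step 0: 4 = 3 + 1; sub 4 for 3: 4 + 1; = 5; G_1 = 5−1 = 4
step 1: 4 = 4; sub 5 for 4: 5; = 5; G_2 = 5−1 = 4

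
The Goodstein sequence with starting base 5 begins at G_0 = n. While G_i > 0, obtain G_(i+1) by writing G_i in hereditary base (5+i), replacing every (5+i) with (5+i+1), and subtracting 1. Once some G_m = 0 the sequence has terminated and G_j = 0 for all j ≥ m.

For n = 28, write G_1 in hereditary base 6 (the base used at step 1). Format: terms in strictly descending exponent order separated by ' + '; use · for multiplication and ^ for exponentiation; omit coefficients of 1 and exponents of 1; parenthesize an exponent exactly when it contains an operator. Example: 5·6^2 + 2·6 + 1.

G_0=28  [base 5] 5^2 + 3  →[5↦6]→  6^2 + 3 = 39  −1 ⇒ G_1=38
G_1=38  [base 6] 6^2 + 2  →[6↦7]→  7^2 + 2 = 51  −1 ⇒ G_2=50

6^2 + 2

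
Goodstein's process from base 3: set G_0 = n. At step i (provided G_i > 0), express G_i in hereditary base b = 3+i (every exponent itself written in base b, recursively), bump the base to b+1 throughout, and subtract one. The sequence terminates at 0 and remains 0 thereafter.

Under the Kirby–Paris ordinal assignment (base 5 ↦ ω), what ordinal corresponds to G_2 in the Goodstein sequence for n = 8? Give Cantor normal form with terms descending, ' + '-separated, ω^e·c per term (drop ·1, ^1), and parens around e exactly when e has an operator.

ω·2

G_0=8  [base 3] 2·3 + 2  →[3↦4]→  2·4 + 2 = 10  −1 ⇒ G_1=9
G_1=9  [base 4] 2·4 + 1  →[4↦5]→  2·5 + 1 = 11  −1 ⇒ G_2=10
G_2=10  [base 5] 2·5  →[5↦6]→  2·6 = 12  −1 ⇒ G_3=11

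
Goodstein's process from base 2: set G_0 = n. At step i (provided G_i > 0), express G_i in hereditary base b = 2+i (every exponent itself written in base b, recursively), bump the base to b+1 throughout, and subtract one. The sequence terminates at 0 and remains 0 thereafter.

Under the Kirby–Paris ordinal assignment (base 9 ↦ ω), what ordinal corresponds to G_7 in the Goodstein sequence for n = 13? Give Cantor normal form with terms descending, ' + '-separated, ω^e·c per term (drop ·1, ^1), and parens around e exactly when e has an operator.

ω^(ω + 1) + ω^3·3 + ω^2·3 + ω·2 + 6

i=0: 13 = 2^(2 + 1) + 2^2 + 1 (b=2); 2→3: 3^(3 + 1) + 3^3 + 1 = 109; 109−1 = 108
i=1: 108 = 3^(3 + 1) + 3^3 (b=3); 3→4: 4^(4 + 1) + 4^4 = 1280; 1280−1 = 1279
i=2: 1279 = 4^(4 + 1) + 3·4^3 + 3·4^2 + 3·4 + 3 (b=4); 4→5: 5^(5 + 1) + 3·5^3 + 3·5^2 + 3·5 + 3 = 16093; 16093−1 = 16092
i=3: 16092 = 5^(5 + 1) + 3·5^3 + 3·5^2 + 3·5 + 2 (b=5); 5→6: 6^(6 + 1) + 3·6^3 + 3·6^2 + 3·6 + 2 = 280712; 280712−1 = 280711
i=4: 280711 = 6^(6 + 1) + 3·6^3 + 3·6^2 + 3·6 + 1 (b=6); 6→7: 7^(7 + 1) + 3·7^3 + 3·7^2 + 3·7 + 1 = 5765999; 5765999−1 = 5765998
i=5: 5765998 = 7^(7 + 1) + 3·7^3 + 3·7^2 + 3·7 (b=7); 7→8: 8^(8 + 1) + 3·8^3 + 3·8^2 + 3·8 = 134219480; 134219480−1 = 134219479
i=6: 134219479 = 8^(8 + 1) + 3·8^3 + 3·8^2 + 2·8 + 7 (b=8); 8→9: 9^(9 + 1) + 3·9^3 + 3·9^2 + 2·9 + 7 = 3486786856; 3486786856−1 = 3486786855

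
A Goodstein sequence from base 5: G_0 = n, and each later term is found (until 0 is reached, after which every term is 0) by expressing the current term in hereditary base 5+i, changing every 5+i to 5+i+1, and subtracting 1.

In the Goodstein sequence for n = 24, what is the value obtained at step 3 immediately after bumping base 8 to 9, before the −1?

37

24 —HB5→ 4·5 + 4 —bump→ 4·6 + 4 = 28 —(−1)→ 27
27 —HB6→ 4·6 + 3 —bump→ 4·7 + 3 = 31 —(−1)→ 30
30 —HB7→ 4·7 + 2 —bump→ 4·8 + 2 = 34 —(−1)→ 33
33 —HB8→ 4·8 + 1 —bump→ 4·9 + 1 = 37 —(−1)→ 36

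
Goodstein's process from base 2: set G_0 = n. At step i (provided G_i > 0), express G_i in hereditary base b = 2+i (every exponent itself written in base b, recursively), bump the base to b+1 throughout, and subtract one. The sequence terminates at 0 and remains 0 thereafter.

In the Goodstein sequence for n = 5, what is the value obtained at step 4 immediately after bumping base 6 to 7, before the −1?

1198

step 0: 5 = 2^2 + 1; sub 3 for 2: 3^3 + 1; = 28; G_1 = 28−1 = 27
step 1: 27 = 3^3; sub 4 for 3: 4^4; = 256; G_2 = 256−1 = 255
step 2: 255 = 3·4^3 + 3·4^2 + 3·4 + 3; sub 5 for 4: 3·5^3 + 3·5^2 + 3·5 + 3; = 468; G_3 = 468−1 = 467
step 3: 467 = 3·5^3 + 3·5^2 + 3·5 + 2; sub 6 for 5: 3·6^3 + 3·6^2 + 3·6 + 2; = 776; G_4 = 776−1 = 775
step 4: 775 = 3·6^3 + 3·6^2 + 3·6 + 1; sub 7 for 6: 3·7^3 + 3·7^2 + 3·7 + 1; = 1198; G_5 = 1198−1 = 1197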